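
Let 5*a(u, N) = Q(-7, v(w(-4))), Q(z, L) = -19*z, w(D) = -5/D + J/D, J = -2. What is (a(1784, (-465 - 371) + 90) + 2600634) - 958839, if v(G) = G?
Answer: 8209108/5 ≈ 1.6418e+6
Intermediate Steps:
w(D) = -7/D (w(D) = -5/D - 2/D = -7/D)
a(u, N) = 133/5 (a(u, N) = (-19*(-7))/5 = (⅕)*133 = 133/5)
(a(1784, (-465 - 371) + 90) + 2600634) - 958839 = (133/5 + 2600634) - 958839 = 13003303/5 - 958839 = 8209108/5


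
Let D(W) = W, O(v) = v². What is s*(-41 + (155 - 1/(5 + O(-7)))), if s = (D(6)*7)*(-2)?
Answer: -86170/9 ≈ -9574.4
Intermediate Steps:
s = -84 (s = (6*7)*(-2) = 42*(-2) = -84)
s*(-41 + (155 - 1/(5 + O(-7)))) = -84*(-41 + (155 - 1/(5 + (-7)²))) = -84*(-41 + (155 - 1/(5 + 49))) = -84*(-41 + (155 - 1/54)) = -84*(-41 + 8369/54) = -84*6155/54 = -86170/9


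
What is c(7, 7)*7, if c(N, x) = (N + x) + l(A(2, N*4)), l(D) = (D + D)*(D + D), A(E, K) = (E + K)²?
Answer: 22680098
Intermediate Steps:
l(D) = 4*D² (l(D) = (2*D)*(2*D) = 4*D²)
c(N, x) = N + x + 4*(2 + 4*N)⁴ (c(N, x) = (N + x) + 4*((2 + N*4)²)² = (N + x) + 4*((2 + 4*N)²)² = (N + x) + 4*(2 + 4*N)⁴ = N + x + 4*(2 + 4*N)⁴)
c(7, 7)*7 = (7 + 7 + 64*(1 + 2*7)⁴)*7 = (7 + 7 + 64*(1 + 14)⁴)*7 = (7 + 7 + 64*15⁴)*7 = (7 + 7 + 64*50625)*7 = (7 + 7 + 3240000)*7 = 3240014*7 = 22680098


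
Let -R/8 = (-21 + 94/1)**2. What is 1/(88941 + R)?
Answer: 1/46309 ≈ 2.1594e-5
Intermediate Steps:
R = -42632 (R = -8*(-21 + 94/1)**2 = -8*(-21 + 94*1)**2 = -8*(-21 + 94)**2 = -8*73**2 = -8*5329 = -42632)
1/(88941 + R) = 1/(88941 - 42632) = 1/46309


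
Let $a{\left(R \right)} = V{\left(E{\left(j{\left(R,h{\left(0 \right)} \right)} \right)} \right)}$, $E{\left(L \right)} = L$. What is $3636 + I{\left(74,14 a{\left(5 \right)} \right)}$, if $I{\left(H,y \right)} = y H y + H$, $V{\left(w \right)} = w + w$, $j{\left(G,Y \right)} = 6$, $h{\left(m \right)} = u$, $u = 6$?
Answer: $2092286$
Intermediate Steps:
$h{\left(m \right)} = 6$
$V{\left(w \right)} = 2 w$
$a{\left(R \right)} = 12$ ($a{\left(R \right)} = 2 \cdot 6 = 12$)
$I{\left(H,y \right)} = H + H y^{2}$ ($I{\left(H,y \right)} = H y y + H = H y^{2} + H = H + H y^{2}$)
$3636 + I{\left(74,14 a{\left(5 \right)} \right)} = 3636 + 74 \left(1 + \left(14 \cdot 12\right)^{2}\right) = 3636 + 74 \left(1 + 168^{2}\right) = 3636 + 74 \left(1 + 28224\right) = 3636 + 74 \cdot 28225 = 3636 + 2088650 = 2092286$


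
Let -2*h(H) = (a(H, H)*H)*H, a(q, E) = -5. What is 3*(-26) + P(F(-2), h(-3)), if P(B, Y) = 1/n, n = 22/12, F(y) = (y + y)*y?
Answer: -852/11 ≈ -77.455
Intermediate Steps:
F(y) = 2*y² (F(y) = (2*y)*y = 2*y²)
h(H) = 5*H²/2 (h(H) = -(-5*H)*H/2 = -(-5)*H²/2 = 5*H²/2)
n = 11/6 (n = 22*(1/12) = 11/6 ≈ 1.8333)
P(B, Y) = 6/11 (P(B, Y) = 1/(11/6) = 6/11)
3*(-26) + P(F(-2), h(-3)) = 3*(-26) + 6/11 = -78 + 6/11 = -852/11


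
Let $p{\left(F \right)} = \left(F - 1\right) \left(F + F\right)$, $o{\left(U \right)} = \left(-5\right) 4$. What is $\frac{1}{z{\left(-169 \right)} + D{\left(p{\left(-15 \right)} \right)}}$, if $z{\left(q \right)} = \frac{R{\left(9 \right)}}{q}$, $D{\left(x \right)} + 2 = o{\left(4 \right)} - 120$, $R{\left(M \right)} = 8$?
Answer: $- \frac{169}{24006} \approx -0.0070399$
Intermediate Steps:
$o{\left(U \right)} = -20$
$p{\left(F \right)} = 2 F \left(-1 + F\right)$ ($p{\left(F \right)} = \left(-1 + F\right) 2 F = 2 F \left(-1 + F\right)$)
$D{\left(x \right)} = -142$ ($D{\left(x \right)} = -2 - 140 = -142$)
$z{\left(q \right)} = \frac{8}{q}$
$\frac{1}{z{\left(-169 \right)} + D{\left(p{\left(-15 \right)} \right)}} = \frac{1}{\frac{8}{-169} - 142} = \frac{1}{8 \left(- \frac{1}{169}\right) - 142} = \frac{1}{- \frac{8}{169} - 142} = \frac{1}{- \frac{24006}{169}} = - \frac{169}{24006}$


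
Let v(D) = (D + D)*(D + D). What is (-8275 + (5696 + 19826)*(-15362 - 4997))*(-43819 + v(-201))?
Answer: -61202343119305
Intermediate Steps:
v(D) = 4*D**2 (v(D) = (2*D)*(2*D) = 4*D**2)
(-8275 + (5696 + 19826)*(-15362 - 4997))*(-43819 + v(-201)) = (-8275 + (5696 + 19826)*(-15362 - 4997))*(-43819 + 4*(-201)**2) = (-8275 + 25522*(-20359))*(-43819 + 4*40401) = (-8275 - 519602398)*(-43819 + 161604) = -519610673*117785 = -61202343119305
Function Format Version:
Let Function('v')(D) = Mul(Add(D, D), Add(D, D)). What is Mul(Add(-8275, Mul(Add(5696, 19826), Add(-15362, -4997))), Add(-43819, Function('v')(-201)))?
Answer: -61202343119305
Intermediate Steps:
Function('v')(D) = Mul(4, Pow(D, 2)) (Function('v')(D) = Mul(Mul(2, D), Mul(2, D)) = Mul(4, Pow(D, 2)))
Mul(Add(-8275, Mul(Add(5696, 19826), Add(-15362, -4997))), Add(-43819, Function('v')(-201))) = Mul(Add(-8275, Mul(Add(5696, 19826), Add(-15362, -4997))), Add(-43819, Mul(4, Pow(-201, 2)))) = Mul(Add(-8275, Mul(25522, -20359)), Add(-43819, Mul(4, 40401))) = Mul(Add(-8275, -519602398), Add(-43819, 161604)) = Mul(-519610673, 117785) = -61202343119305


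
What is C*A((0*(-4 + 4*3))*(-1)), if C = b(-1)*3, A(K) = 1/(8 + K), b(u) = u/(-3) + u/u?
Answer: 1/2 ≈ 0.50000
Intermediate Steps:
b(u) = 1 - u/3 (b(u) = u*(-1/3) + 1 = -u/3 + 1 = 1 - u/3)
C = 4 (C = (1 - 1/3*(-1))*3 = (1 + 1/3)*3 = (4/3)*3 = 4)
C*A((0*(-4 + 4*3))*(-1)) = 4/(8 + (0*(-4 + 4*3))*(-1)) = 4/(8 + (0*(-4 + 12))*(-1)) = 4/(8 + (0*8)*(-1)) = 4/(8 + 0*(-1)) = 4/(8 + 0) = 4/8 = 4*(1/8) = 1/2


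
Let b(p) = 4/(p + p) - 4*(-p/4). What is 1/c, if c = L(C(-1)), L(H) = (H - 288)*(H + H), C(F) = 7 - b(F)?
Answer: -1/5560 ≈ -0.00017986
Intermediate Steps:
b(p) = p + 2/p (b(p) = 4/((2*p)) - (-1)*p = 4*(1/(2*p)) + p = 2/p + p = p + 2/p)
C(F) = 7 - F - 2/F (C(F) = 7 - (F + 2/F) = 7 + (-F - 2/F) = 7 - F - 2/F)
L(H) = 2*H*(-288 + H) (L(H) = (-288 + H)*(2*H) = 2*H*(-288 + H))
c = -5560 (c = 2*(7 - 1*(-1) - 2/(-1))*(-288 + (7 - 1*(-1) - 2/(-1))) = 2*(7 + 1 - 2*(-1))*(-288 + (7 + 1 - 2*(-1))) = 2*(7 + 1 + 2)*(-288 + (7 + 1 + 2)) = 2*10*(-288 + 10) = 2*10*(-278) = -5560)
1/c = 1/(-5560) = -1/5560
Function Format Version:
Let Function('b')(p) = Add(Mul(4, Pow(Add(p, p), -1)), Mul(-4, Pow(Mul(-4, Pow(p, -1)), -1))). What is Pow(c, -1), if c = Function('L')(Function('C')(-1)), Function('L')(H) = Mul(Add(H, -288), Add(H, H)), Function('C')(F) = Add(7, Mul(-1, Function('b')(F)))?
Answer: Rational(-1, 5560) ≈ -0.00017986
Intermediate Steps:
Function('b')(p) = Add(p, Mul(2, Pow(p, -1))) (Function('b')(p) = Add(Mul(4, Pow(Mul(2, p), -1)), Mul(-4, Mul(Rational(-1, 4), p))) = Add(Mul(4, Mul(Rational(1, 2), Pow(p, -1))), p) = Add(Mul(2, Pow(p, -1)), p) = Add(p, Mul(2, Pow(p, -1))))
Function('C')(F) = Add(7, Mul(-1, F), Mul(-2, Pow(F, -1))) (Function('C')(F) = Add(7, Mul(-1, Add(F, Mul(2, Pow(F, -1))))) = Add(7, Add(Mul(-1, F), Mul(-2, Pow(F, -1)))) = Add(7, Mul(-1, F), Mul(-2, Pow(F, -1))))
Function('L')(H) = Mul(2, H, Add(-288, H)) (Function('L')(H) = Mul(Add(-288, H), Mul(2, H)) = Mul(2, H, Add(-288, H)))
c = -5560 (c = Mul(2, Add(7, Mul(-1, -1), Mul(-2, Pow(-1, -1))), Add(-288, Add(7, Mul(-1, -1), Mul(-2, Pow(-1, -1))))) = Mul(2, Add(7, 1, Mul(-2, -1)), Add(-288, Add(7, 1, Mul(-2, -1)))) = Mul(2, Add(7, 1, 2), Add(-288, Add(7, 1, 2))) = Mul(2, 10, Add(-288, 10)) = Mul(2, 10, -278) = -5560)
Pow(c, -1) = Pow(-5560, -1) = Rational(-1, 5560)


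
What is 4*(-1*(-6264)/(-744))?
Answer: -1044/31 ≈ -33.677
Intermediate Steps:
4*(-1*(-6264)/(-744)) = 4*(6264*(-1/744)) = 4*(-261/31) = -1044/31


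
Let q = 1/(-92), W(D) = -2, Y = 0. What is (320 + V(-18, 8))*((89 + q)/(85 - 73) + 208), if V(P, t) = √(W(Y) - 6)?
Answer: 1585460/23 + 79273*I*√2/184 ≈ 68933.0 + 609.29*I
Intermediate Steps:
q = -1/92 ≈ -0.010870
V(P, t) = 2*I*√2 (V(P, t) = √(-2 - 6) = √(-8) = 2*I*√2)
(320 + V(-18, 8))*((89 + q)/(85 - 73) + 208) = (320 + 2*I*√2)*((89 - 1/92)/(85 - 73) + 208) = (320 + 2*I*√2)*((8187/92)/12 + 208) = (320 + 2*I*√2)*((8187/92)*(1/12) + 208) = (320 + 2*I*√2)*(2729/368 + 208) = (320 + 2*I*√2)*(79273/368) = 1585460/23 + 79273*I*√2/184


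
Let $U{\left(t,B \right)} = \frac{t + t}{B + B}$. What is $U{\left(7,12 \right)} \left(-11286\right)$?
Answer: $- \frac{13167}{2} \approx -6583.5$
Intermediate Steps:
$U{\left(t,B \right)} = \frac{t}{B}$ ($U{\left(t,B \right)} = \frac{2 t}{2 B} = 2 t \frac{1}{2 B} = \frac{t}{B}$)
$U{\left(7,12 \right)} \left(-11286\right) = \frac{7}{12} \left(-11286\right) = - \frac{13167}{2}$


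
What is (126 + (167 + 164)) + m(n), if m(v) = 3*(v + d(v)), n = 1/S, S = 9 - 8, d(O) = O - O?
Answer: 460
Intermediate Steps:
d(O) = 0
S = 1
n = 1 (n = 1/1 = 1)
m(v) = 3*v (m(v) = 3*(v + 0) = 3*v)
(126 + (167 + 164)) + m(n) = (126 + (167 + 164)) + 3*1 = (126 + 331) + 3 = 457 + 3 = 460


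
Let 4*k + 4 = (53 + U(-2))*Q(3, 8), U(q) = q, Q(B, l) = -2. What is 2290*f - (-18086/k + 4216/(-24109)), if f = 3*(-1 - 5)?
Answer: -53541815240/1277777 ≈ -41902.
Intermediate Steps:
f = -18 (f = 3*(-6) = -18)
k = -53/2 (k = -1 + ((53 - 2)*(-2))/4 = -1 + (51*(-2))/4 = -1 + (¼)*(-102) = -1 - 51/2 = -53/2 ≈ -26.500)
2290*f - (-18086/k + 4216/(-24109)) = 2290*(-18) - (-18086/(-53/2) + 4216/(-24109)) = -41220 - (-18086*(-2/53) + 4216*(-1/24109)) = -41220 - (36172/53 - 4216/24109) = -41220 - 1*871847300/1277777 = -41220 - 871847300/1277777 = -53541815240/1277777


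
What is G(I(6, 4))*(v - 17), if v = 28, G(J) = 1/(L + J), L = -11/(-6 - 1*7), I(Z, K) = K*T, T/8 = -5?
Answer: -143/2069 ≈ -0.069116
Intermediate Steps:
T = -40 (T = 8*(-5) = -40)
I(Z, K) = -40*K (I(Z, K) = K*(-40) = -40*K)
L = 11/13 (L = -11/(-6 - 7) = -11/(-13) = -11*(-1/13) = 11/13 ≈ 0.84615)
G(J) = 1/(11/13 + J)
G(I(6, 4))*(v - 17) = (13/(11 + 13*(-40*4)))*(28 - 17) = (13/(11 + 13*(-160)))*11 = (13/(11 - 2080))*11 = (13/(-2069))*11 = (13*(-1/2069))*11 = -13/2069*11 = -143/2069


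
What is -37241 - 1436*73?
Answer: -142069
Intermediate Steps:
-37241 - 1436*73 = -37241 - 1*104828 = -37241 - 104828 = -142069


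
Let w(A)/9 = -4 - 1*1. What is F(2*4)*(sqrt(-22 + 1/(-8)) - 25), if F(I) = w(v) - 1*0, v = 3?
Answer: 1125 - 45*I*sqrt(354)/4 ≈ 1125.0 - 211.67*I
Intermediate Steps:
w(A) = -45 (w(A) = 9*(-4 - 1*1) = 9*(-4 - 1) = 9*(-5) = -45)
F(I) = -45 (F(I) = -45 - 1*0 = -45 + 0 = -45)
F(2*4)*(sqrt(-22 + 1/(-8)) - 25) = -45*(sqrt(-22 + 1/(-8)) - 25) = -45*(sqrt(-22 - 1/8) - 25) = -45*(sqrt(-177/8) - 25) = -45*(I*sqrt(354)/4 - 25) = -45*(-25 + I*sqrt(354)/4) = 1125 - 45*I*sqrt(354)/4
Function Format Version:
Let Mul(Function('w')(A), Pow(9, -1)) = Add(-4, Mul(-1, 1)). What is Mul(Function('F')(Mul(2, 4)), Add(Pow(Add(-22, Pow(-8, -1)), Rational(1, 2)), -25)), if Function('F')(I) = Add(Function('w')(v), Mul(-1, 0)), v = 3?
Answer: Add(1125, Mul(Rational(-45, 4), I, Pow(354, Rational(1, 2)))) ≈ Add(1125.0, Mul(-211.67, I))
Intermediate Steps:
Function('w')(A) = -45 (Function('w')(A) = Mul(9, Add(-4, Mul(-1, 1))) = Mul(9, Add(-4, -1)) = Mul(9, -5) = -45)
Function('F')(I) = -45 (Function('F')(I) = Add(-45, Mul(-1, 0)) = Add(-45, 0) = -45)
Mul(Function('F')(Mul(2, 4)), Add(Pow(Add(-22, Pow(-8, -1)), Rational(1, 2)), -25)) = Mul(-45, Add(Pow(Add(-22, Pow(-8, -1)), Rational(1, 2)), -25)) = Mul(-45, Add(Pow(Add(-22, Rational(-1, 8)), Rational(1, 2)), -25)) = Mul(-45, Add(Pow(Rational(-177, 8), Rational(1, 2)), -25)) = Mul(-45, Add(Mul(Rational(1, 4), I, Pow(354, Rational(1, 2))), -25)) = Mul(-45, Add(-25, Mul(Rational(1, 4), I, Pow(354, Rational(1, 2))))) = Add(1125, Mul(Rational(-45, 4), I, Pow(354, Rational(1, 2))))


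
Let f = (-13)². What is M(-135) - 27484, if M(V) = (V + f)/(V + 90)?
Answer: -1236814/45 ≈ -27485.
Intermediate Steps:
f = 169
M(V) = (169 + V)/(90 + V) (M(V) = (V + 169)/(V + 90) = (169 + V)/(90 + V))
M(-135) - 27484 = (169 - 135)/(90 - 135) - 27484 = 34/(-45) - 27484 = -1/45*34 - 27484 = -34/45 - 27484 = -1236814/45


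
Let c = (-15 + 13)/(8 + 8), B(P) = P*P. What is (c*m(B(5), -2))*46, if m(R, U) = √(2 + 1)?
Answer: -23*√3/4 ≈ -9.9593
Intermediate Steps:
B(P) = P²
m(R, U) = √3
c = -⅛ (c = -2/16 = -2*1/16 = -⅛ ≈ -0.12500)
(c*m(B(5), -2))*46 = -√3/8*46 = -23*√3/4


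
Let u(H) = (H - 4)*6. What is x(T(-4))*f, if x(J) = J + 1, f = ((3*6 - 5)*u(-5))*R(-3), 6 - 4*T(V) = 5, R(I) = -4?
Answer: 3510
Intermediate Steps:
T(V) = ¼ (T(V) = 3/2 - ¼*5 = 3/2 - 5/4 = ¼)
u(H) = -24 + 6*H (u(H) = (-4 + H)*6 = -24 + 6*H)
f = 2808 (f = ((3*6 - 5)*(-24 + 6*(-5)))*(-4) = ((18 - 5)*(-24 - 30))*(-4) = (13*(-54))*(-4) = -702*(-4) = 2808)
x(J) = 1 + J
x(T(-4))*f = (1 + ¼)*2808 = (5/4)*2808 = 3510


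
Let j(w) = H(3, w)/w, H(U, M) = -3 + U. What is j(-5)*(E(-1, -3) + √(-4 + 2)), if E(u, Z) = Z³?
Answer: 0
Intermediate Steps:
j(w) = 0 (j(w) = (-3 + 3)/w = 0/w = 0)
j(-5)*(E(-1, -3) + √(-4 + 2)) = 0*((-3)³ + √(-4 + 2)) = 0*(-27 + √(-2)) = 0*(-27 + I*√2) = 0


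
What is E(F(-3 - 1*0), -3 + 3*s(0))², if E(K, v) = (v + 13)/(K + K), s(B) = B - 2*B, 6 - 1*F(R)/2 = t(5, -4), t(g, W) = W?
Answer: 1/16 ≈ 0.062500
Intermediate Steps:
F(R) = 20 (F(R) = 12 - 2*(-4) = 12 + 8 = 20)
s(B) = -B
E(K, v) = (13 + v)/(2*K) (E(K, v) = (13 + v)/((2*K)) = (13 + v)*(1/(2*K)) = (13 + v)/(2*K))
E(F(-3 - 1*0), -3 + 3*s(0))² = ((½)*(13 + (-3 + 3*(-1*0)))/20)² = ((½)*(1/20)*(13 + (-3 + 3*0)))² = ((½)*(1/20)*(13 + (-3 + 0)))² = ((½)*(1/20)*(13 - 3))² = ((½)*(1/20)*10)² = (¼)² = 1/16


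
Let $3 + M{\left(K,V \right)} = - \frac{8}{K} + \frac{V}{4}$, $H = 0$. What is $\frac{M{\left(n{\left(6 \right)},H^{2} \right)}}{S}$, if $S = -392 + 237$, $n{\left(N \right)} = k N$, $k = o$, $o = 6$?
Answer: $\frac{29}{1395} \approx 0.020789$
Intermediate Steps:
$k = 6$
$n{\left(N \right)} = 6 N$
$M{\left(K,V \right)} = -3 - \frac{8}{K} + \frac{V}{4}$ ($M{\left(K,V \right)} = -3 + \left(- \frac{8}{K} + \frac{V}{4}\right) = -3 - \frac{8}{K} + \frac{V}{4}$)
$S = -155$
$\frac{M{\left(n{\left(6 \right)},H^{2} \right)}}{S} = \frac{-3 - \frac{8}{6 \cdot 6} + \frac{0^{2}}{4}}{-155} = \left(-3 - \frac{8}{36} + \frac{1}{4} \cdot 0\right) \left(- \frac{1}{155}\right) = \left(-3 - \frac{2}{9} + 0\right) \left(- \frac{1}{155}\right) = \left(- \frac{29}{9}\right) \left(- \frac{1}{155}\right) = \frac{29}{1395}$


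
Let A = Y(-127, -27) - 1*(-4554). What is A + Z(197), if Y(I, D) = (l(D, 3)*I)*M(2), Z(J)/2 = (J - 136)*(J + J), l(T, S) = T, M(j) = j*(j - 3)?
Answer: 45764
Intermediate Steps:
M(j) = j*(-3 + j)
Z(J) = 4*J*(-136 + J) (Z(J) = 2*((J - 136)*(J + J)) = 2*((-136 + J)*(2*J)) = 2*(2*J*(-136 + J)) = 4*J*(-136 + J))
Y(I, D) = -2*D*I (Y(I, D) = (D*I)*(2*(-3 + 2)) = (D*I)*(2*(-1)) = (D*I)*(-2) = -2*D*I)
A = -2304 (A = -2*(-27)*(-127) - 1*(-4554) = -6858 + 4554 = -2304)
A + Z(197) = -2304 + 4*197*(-136 + 197) = -2304 + 4*197*61 = -2304 + 48068 = 45764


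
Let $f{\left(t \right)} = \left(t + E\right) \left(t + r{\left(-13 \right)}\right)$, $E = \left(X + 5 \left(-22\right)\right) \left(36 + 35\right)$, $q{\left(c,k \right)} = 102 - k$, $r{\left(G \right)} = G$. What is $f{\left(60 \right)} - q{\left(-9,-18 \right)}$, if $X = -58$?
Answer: $-557916$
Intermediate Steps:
$E = -11928$ ($E = \left(-58 + 5 \left(-22\right)\right) \left(36 + 35\right) = \left(-58 - 110\right) 71 = \left(-168\right) 71 = -11928$)
$f{\left(t \right)} = \left(-11928 + t\right) \left(-13 + t\right)$ ($f{\left(t \right)} = \left(t - 11928\right) \left(t - 13\right) = \left(-11928 + t\right) \left(-13 + t\right)$)
$f{\left(60 \right)} - q{\left(-9,-18 \right)} = \left(155064 + 60^{2} - 716460\right) - \left(102 - -18\right) = \left(155064 + 3600 - 716460\right) - \left(102 + 18\right) = -557796 - 120 = -557916$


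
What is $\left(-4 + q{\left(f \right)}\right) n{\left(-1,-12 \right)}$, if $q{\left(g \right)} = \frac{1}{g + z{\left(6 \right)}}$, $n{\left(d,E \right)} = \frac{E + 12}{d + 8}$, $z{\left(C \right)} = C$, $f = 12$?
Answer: $0$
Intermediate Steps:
$n{\left(d,E \right)} = \frac{12 + E}{8 + d}$
$q{\left(g \right)} = \frac{1}{6 + g}$ ($q{\left(g \right)} = \frac{1}{g + 6} = \frac{1}{6 + g}$)
$\left(-4 + q{\left(f \right)}\right) n{\left(-1,-12 \right)} = \left(-4 + \frac{1}{6 + 12}\right) \frac{12 - 12}{8 - 1} = \left(-4 + \frac{1}{18}\right) \frac{1}{7} \cdot 0 = \left(- \frac{71}{18}\right) 0 = 0$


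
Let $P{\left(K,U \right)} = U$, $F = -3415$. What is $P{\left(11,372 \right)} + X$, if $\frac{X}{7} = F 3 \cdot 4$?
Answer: $-286488$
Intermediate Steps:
$X = -286860$ ($X = 7 \left(- 3415 \cdot 3 \cdot 4\right) = 7 \left(\left(-3415\right) 12\right) = 7 \left(-40980\right) = -286860$)
$P{\left(11,372 \right)} + X = 372 - 286860 = -286488$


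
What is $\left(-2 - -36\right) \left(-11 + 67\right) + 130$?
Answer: $2034$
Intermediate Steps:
$\left(-2 - -36\right) \left(-11 + 67\right) + 130 = \left(-2 + 36\right) 56 + 130 = 34 \cdot 56 + 130 = 1904 + 130 = 2034$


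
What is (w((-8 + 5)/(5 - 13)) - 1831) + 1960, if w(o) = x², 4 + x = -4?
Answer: 193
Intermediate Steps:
x = -8 (x = -4 - 4 = -8)
w(o) = 64 (w(o) = (-8)² = 64)
(w((-8 + 5)/(5 - 13)) - 1831) + 1960 = (64 - 1831) + 1960 = -1767 + 1960 = 193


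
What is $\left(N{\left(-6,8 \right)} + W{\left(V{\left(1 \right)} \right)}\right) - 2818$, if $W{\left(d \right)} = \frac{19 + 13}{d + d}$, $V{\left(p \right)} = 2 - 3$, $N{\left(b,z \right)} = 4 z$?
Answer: $-2802$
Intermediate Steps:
$V{\left(p \right)} = -1$ ($V{\left(p \right)} = 2 - 3 = -1$)
$W{\left(d \right)} = \frac{16}{d}$ ($W{\left(d \right)} = \frac{32}{2 d} = 32 \frac{1}{2 d} = \frac{16}{d}$)
$\left(N{\left(-6,8 \right)} + W{\left(V{\left(1 \right)} \right)}\right) - 2818 = \left(4 \cdot 8 + \frac{16}{-1}\right) - 2818 = \left(32 + 16 \left(-1\right)\right) - 2818 = \left(32 - 16\right) - 2818 = 16 - 2818 = -2802$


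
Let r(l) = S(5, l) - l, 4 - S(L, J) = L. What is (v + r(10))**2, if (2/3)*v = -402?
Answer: 376996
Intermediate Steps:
S(L, J) = 4 - L
v = -603 (v = (3/2)*(-402) = -603)
r(l) = -1 - l (r(l) = (4 - 1*5) - l = (4 - 5) - l = -1 - l)
(v + r(10))**2 = (-603 + (-1 - 1*10))**2 = (-603 + (-1 - 10))**2 = (-603 - 11)**2 = (-614)**2 = 376996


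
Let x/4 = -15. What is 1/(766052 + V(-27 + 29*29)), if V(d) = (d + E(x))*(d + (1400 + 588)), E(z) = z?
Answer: 1/2878760 ≈ 3.4737e-7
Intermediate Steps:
x = -60 (x = 4*(-15) = -60)
V(d) = (-60 + d)*(1988 + d) (V(d) = (d - 60)*(d + (1400 + 588)) = (-60 + d)*(d + 1988) = (-60 + d)*(1988 + d))
1/(766052 + V(-27 + 29*29)) = 1/(766052 + (-119280 + (-27 + 29*29)**2 + 1928*(-27 + 29*29))) = 1/(766052 + (-119280 + (-27 + 841)**2 + 1928*(-27 + 841))) = 1/(766052 + (-119280 + 814**2 + 1928*814)) = 1/(766052 + (-119280 + 662596 + 1569392)) = 1/(766052 + 2112708) = 1/2878760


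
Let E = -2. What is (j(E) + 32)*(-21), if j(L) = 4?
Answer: -756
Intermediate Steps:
(j(E) + 32)*(-21) = (4 + 32)*(-21) = 36*(-21) = -756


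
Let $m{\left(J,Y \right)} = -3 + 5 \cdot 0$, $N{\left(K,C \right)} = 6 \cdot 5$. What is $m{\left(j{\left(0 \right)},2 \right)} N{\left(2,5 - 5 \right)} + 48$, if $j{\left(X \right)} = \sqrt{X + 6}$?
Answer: $-42$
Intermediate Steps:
$j{\left(X \right)} = \sqrt{6 + X}$
$N{\left(K,C \right)} = 30$
$m{\left(J,Y \right)} = -3$ ($m{\left(J,Y \right)} = -3 + 0 = -3$)
$m{\left(j{\left(0 \right)},2 \right)} N{\left(2,5 - 5 \right)} + 48 = \left(-3\right) 30 + 48 = -90 + 48 = -42$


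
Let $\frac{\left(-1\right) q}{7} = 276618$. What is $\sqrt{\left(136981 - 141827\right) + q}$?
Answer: $2 i \sqrt{485293} \approx 1393.3 i$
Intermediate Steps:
$q = -1936326$ ($q = \left(-7\right) 276618 = -1936326$)
$\sqrt{\left(136981 - 141827\right) + q} = \sqrt{\left(136981 - 141827\right) - 1936326} = \sqrt{-4846 - 1936326} = \sqrt{-1941172} = 2 i \sqrt{485293}$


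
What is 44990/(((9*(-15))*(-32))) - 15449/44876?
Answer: 48805789/4846608 ≈ 10.070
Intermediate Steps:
44990/(((9*(-15))*(-32))) - 15449/44876 = 44990/((-135*(-32))) - 15449*1/44876 = 44990/4320 - 15449/44876 = 44990*(1/4320) - 15449/44876 = 4499/432 - 15449/44876 = 48805789/4846608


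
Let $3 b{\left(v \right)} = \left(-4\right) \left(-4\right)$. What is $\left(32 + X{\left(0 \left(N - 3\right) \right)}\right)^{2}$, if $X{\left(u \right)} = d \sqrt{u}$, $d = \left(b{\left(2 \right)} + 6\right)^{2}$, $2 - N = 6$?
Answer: $1024$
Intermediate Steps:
$N = -4$ ($N = 2 - 6 = -4$)
$b{\left(v \right)} = \frac{16}{3}$ ($b{\left(v \right)} = \frac{\left(-4\right) \left(-4\right)}{3} = \frac{1}{3} \cdot 16 = \frac{16}{3}$)
$d = \frac{1156}{9}$ ($d = \left(\frac{16}{3} + 6\right)^{2} = \left(\frac{34}{3}\right)^{2} = \frac{1156}{9} \approx 128.44$)
$X{\left(u \right)} = \frac{1156 \sqrt{u}}{9}$
$\left(32 + X{\left(0 \left(N - 3\right) \right)}\right)^{2} = \left(32 + \frac{1156 \sqrt{0 \left(-4 - 3\right)}}{9}\right)^{2} = \left(32 + \frac{1156 \sqrt{0 \left(-7\right)}}{9}\right)^{2} = \left(32 + \frac{1156 \sqrt{0}}{9}\right)^{2} = \left(32 + \frac{1156}{9} \cdot 0\right)^{2} = \left(32 + 0\right)^{2} = 32^{2} = 1024$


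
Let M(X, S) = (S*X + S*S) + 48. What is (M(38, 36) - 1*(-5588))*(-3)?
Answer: -24900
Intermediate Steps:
M(X, S) = 48 + S² + S*X (M(X, S) = (S*X + S²) + 48 = (S² + S*X) + 48 = 48 + S² + S*X)
(M(38, 36) - 1*(-5588))*(-3) = ((48 + 36² + 36*38) - 1*(-5588))*(-3) = ((48 + 1296 + 1368) + 5588)*(-3) = (2712 + 5588)*(-3) = 8300*(-3) = -24900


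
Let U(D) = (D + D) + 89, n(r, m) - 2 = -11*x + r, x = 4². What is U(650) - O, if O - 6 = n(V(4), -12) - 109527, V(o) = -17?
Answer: 111101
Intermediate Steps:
x = 16
n(r, m) = -174 + r (n(r, m) = 2 + (-11*16 + r) = 2 + (-176 + r) = -174 + r)
U(D) = 89 + 2*D (U(D) = 2*D + 89 = 89 + 2*D)
O = -109712 (O = 6 + ((-174 - 17) - 109527) = 6 + (-191 - 109527) = 6 - 109718 = -109712)
U(650) - O = (89 + 2*650) - 1*(-109712) = (89 + 1300) + 109712 = 1389 + 109712 = 111101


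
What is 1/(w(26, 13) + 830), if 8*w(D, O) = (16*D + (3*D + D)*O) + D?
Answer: 4/4217 ≈ 0.00094854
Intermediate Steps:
w(D, O) = 17*D/8 + D*O/2 (w(D, O) = ((16*D + (3*D + D)*O) + D)/8 = ((16*D + (4*D)*O) + D)/8 = ((16*D + 4*D*O) + D)/8 = (17*D + 4*D*O)/8 = 17*D/8 + D*O/2)
1/(w(26, 13) + 830) = 1/((⅛)*26*(17 + 4*13) + 830) = 1/((⅛)*26*(17 + 52) + 830) = 1/((⅛)*26*69 + 830) = 1/(897/4 + 830) = 1/(4217/4) = 4/4217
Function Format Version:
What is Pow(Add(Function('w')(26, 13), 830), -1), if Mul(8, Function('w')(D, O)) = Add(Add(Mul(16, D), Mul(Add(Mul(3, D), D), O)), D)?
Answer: Rational(4, 4217) ≈ 0.00094854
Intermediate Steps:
Function('w')(D, O) = Add(Mul(Rational(17, 8), D), Mul(Rational(1, 2), D, O)) (Function('w')(D, O) = Mul(Rational(1, 8), Add(Add(Mul(16, D), Mul(Add(Mul(3, D), D), O)), D)) = Mul(Rational(1, 8), Add(Add(Mul(16, D), Mul(Mul(4, D), O)), D)) = Mul(Rational(1, 8), Add(Add(Mul(16, D), Mul(4, D, O)), D)) = Mul(Rational(1, 8), Add(Mul(17, D), Mul(4, D, O))) = Add(Mul(Rational(17, 8), D), Mul(Rational(1, 2), D, O)))
Pow(Add(Function('w')(26, 13), 830), -1) = Pow(Add(Mul(Rational(1, 8), 26, Add(17, Mul(4, 13))), 830), -1) = Pow(Add(Mul(Rational(1, 8), 26, Add(17, 52)), 830), -1) = Pow(Add(Mul(Rational(1, 8), 26, 69), 830), -1) = Pow(Add(Rational(897, 4), 830), -1) = Pow(Rational(4217, 4), -1) = Rational(4, 4217)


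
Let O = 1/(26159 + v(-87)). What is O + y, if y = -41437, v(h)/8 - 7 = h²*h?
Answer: -217204839534/5241809 ≈ -41437.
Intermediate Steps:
v(h) = 56 + 8*h³ (v(h) = 56 + 8*(h²*h) = 56 + 8*h³)
O = -1/5241809 (O = 1/(26159 + (56 + 8*(-87)³)) = 1/(26159 + (56 + 8*(-658503))) = 1/(26159 + (56 - 5268024)) = 1/(26159 - 5267968) = 1/(-5241809) = -1/5241809 ≈ -1.9077e-7)
O + y = -1/5241809 - 41437 = -217204839534/5241809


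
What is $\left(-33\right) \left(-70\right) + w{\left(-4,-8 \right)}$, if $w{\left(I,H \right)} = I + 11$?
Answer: $2317$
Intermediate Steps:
$w{\left(I,H \right)} = 11 + I$
$\left(-33\right) \left(-70\right) + w{\left(-4,-8 \right)} = \left(-33\right) \left(-70\right) + \left(11 - 4\right) = 2310 + 7 = 2317$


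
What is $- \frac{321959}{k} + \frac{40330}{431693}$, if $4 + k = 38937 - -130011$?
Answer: $- \frac{132173935067}{72931942192} \approx -1.8123$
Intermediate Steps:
$k = 168944$ ($k = -4 + \left(38937 - -130011\right) = -4 + \left(38937 + 130011\right) = -4 + 168948 = 168944$)
$- \frac{321959}{k} + \frac{40330}{431693} = - \frac{321959}{168944} + \frac{40330}{431693} = - \frac{132173935067}{72931942192}$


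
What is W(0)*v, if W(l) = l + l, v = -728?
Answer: 0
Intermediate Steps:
W(l) = 2*l
W(0)*v = (2*0)*(-728) = 0*(-728) = 0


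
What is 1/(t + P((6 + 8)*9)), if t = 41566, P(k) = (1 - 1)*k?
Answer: 1/41566 ≈ 2.4058e-5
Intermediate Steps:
P(k) = 0 (P(k) = 0*k = 0)
1/(t + P((6 + 8)*9)) = 1/(41566 + 0) = 1/41566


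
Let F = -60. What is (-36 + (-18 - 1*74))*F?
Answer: 7680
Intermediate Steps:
(-36 + (-18 - 1*74))*F = (-36 + (-18 - 1*74))*(-60) = (-36 + (-18 - 74))*(-60) = (-36 - 92)*(-60) = -128*(-60) = 7680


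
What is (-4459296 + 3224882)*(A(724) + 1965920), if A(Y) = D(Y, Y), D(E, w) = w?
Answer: -2427652886616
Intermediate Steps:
A(Y) = Y
(-4459296 + 3224882)*(A(724) + 1965920) = (-4459296 + 3224882)*(724 + 1965920) = -1234414*1966644 = -2427652886616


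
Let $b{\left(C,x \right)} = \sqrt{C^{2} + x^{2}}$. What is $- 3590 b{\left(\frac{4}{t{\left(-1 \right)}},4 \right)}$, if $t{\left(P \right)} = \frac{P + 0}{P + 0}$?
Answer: $- 14360 \sqrt{2} \approx -20308.0$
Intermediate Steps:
$t{\left(P \right)} = 1$ ($t{\left(P \right)} = \frac{P}{P} = 1$)
$- 3590 b{\left(\frac{4}{t{\left(-1 \right)}},4 \right)} = - 3590 \sqrt{\left(\frac{4}{1}\right)^{2} + 4^{2}} = - 3590 \sqrt{\left(4 \cdot 1\right)^{2} + 16} = - 3590 \sqrt{4^{2} + 16} = - 3590 \sqrt{16 + 16} = - 3590 \sqrt{32} = - 3590 \cdot 4 \sqrt{2} = - 14360 \sqrt{2}$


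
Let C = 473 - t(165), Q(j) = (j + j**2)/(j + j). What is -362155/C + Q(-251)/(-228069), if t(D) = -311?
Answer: -82596230695/178806096 ≈ -461.93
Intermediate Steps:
Q(j) = (j + j**2)/(2*j) (Q(j) = (j + j**2)/((2*j)) = (j + j**2)*(1/(2*j)) = (j + j**2)/(2*j))
C = 784 (C = 473 - 1*(-311) = 473 + 311 = 784)
-362155/C + Q(-251)/(-228069) = -362155/784 + (1/2 + (1/2)*(-251))/(-228069) = -362155*1/784 + (1/2 - 251/2)*(-1/228069) = -362155/784 - 125*(-1/228069) = -362155/784 + 125/228069 = -82596230695/178806096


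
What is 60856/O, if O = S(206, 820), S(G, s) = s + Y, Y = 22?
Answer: 30428/421 ≈ 72.276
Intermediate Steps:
S(G, s) = 22 + s (S(G, s) = s + 22 = 22 + s)
O = 842 (O = 22 + 820 = 842)
60856/O = 60856/842 = 60856*(1/842) = 30428/421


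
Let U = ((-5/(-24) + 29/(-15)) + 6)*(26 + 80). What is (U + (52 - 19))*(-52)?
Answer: -126399/5 ≈ -25280.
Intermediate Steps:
U = 9063/20 (U = ((-5*(-1/24) + 29*(-1/15)) + 6)*106 = ((5/24 - 29/15) + 6)*106 = (-69/40 + 6)*106 = (171/40)*106 = 9063/20 ≈ 453.15)
(U + (52 - 19))*(-52) = (9063/20 + (52 - 19))*(-52) = (9063/20 + 33)*(-52) = (9723/20)*(-52) = -126399/5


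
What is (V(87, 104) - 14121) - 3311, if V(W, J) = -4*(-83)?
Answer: -17100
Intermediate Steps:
V(W, J) = 332
(V(87, 104) - 14121) - 3311 = (332 - 14121) - 3311 = -13789 - 3311 = -17100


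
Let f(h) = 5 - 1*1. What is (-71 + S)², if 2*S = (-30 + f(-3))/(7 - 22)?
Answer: 1106704/225 ≈ 4918.7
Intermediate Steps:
f(h) = 4 (f(h) = 5 - 1 = 4)
S = 13/15 (S = ((-30 + 4)/(7 - 22))/2 = (-26/(-15))/2 = (-26*(-1/15))/2 = (½)*(26/15) = 13/15 ≈ 0.86667)
(-71 + S)² = (-71 + 13/15)² = (-1052/15)² = 1106704/225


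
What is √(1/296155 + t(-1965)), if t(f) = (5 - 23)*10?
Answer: I*√15787400828345/296155 ≈ 13.416*I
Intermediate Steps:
t(f) = -180 (t(f) = -18*10 = -180)
√(1/296155 + t(-1965)) = √(1/296155 - 180) = √(-53307899/296155) = I*√15787400828345/296155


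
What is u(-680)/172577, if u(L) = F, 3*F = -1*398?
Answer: -398/517731 ≈ -0.00076874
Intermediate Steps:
F = -398/3 (F = (-1*398)/3 = (⅓)*(-398) = -398/3 ≈ -132.67)
u(L) = -398/3
u(-680)/172577 = -398/3/172577 = -398/3*1/172577 = -398/517731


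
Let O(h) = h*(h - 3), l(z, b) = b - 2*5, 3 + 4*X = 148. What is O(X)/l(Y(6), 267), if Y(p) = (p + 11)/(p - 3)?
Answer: 19285/4112 ≈ 4.6899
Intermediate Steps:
X = 145/4 (X = -¾ + (¼)*148 = -¾ + 37 = 145/4 ≈ 36.250)
Y(p) = (11 + p)/(-3 + p)
l(z, b) = -10 + b (l(z, b) = b - 10 = -10 + b)
O(h) = h*(-3 + h)
O(X)/l(Y(6), 267) = (145*(-3 + 145/4)/4)/(-10 + 267) = ((145/4)*(133/4))/257 = (19285/16)*(1/257) = 19285/4112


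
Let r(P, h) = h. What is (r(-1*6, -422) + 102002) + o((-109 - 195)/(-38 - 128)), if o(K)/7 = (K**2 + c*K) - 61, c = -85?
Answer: 689498225/6889 ≈ 1.0009e+5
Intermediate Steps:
o(K) = -427 - 595*K + 7*K**2 (o(K) = 7*((K**2 - 85*K) - 61) = 7*(-61 + K**2 - 85*K) = -427 - 595*K + 7*K**2)
(r(-1*6, -422) + 102002) + o((-109 - 195)/(-38 - 128)) = (-422 + 102002) + (-427 - 595*(-109 - 195)/(-38 - 128) + 7*((-109 - 195)/(-38 - 128))**2) = 101580 + (-427 - (-180880)/(-166) + 7*(-304/(-166))**2) = 101580 + (-427 - (-180880)*(-1)/166 + 7*(-304*(-1/166))**2) = 101580 + (-427 - 595*152/83 + 7*(152/83)**2) = 101580 + (-427 - 90440/83 + 7*(23104/6889)) = 101580 + (-427 - 90440/83 + 161728/6889) = 101580 - 10286395/6889 = 689498225/6889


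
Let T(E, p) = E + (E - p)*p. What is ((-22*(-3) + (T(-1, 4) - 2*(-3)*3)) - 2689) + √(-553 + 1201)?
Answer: -2626 + 18*√2 ≈ -2600.5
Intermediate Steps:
T(E, p) = E + p*(E - p)
((-22*(-3) + (T(-1, 4) - 2*(-3)*3)) - 2689) + √(-553 + 1201) = ((-22*(-3) + ((-1 - 1*4² - 1*4) - 2*(-3)*3)) - 2689) + √(-553 + 1201) = ((66 + ((-1 - 1*16 - 4) + 6*3)) - 2689) + √648 = ((66 + ((-1 - 16 - 4) + 18)) - 2689) + 18*√2 = ((66 + (-21 + 18)) - 2689) + 18*√2 = ((66 - 3) - 2689) + 18*√2 = (63 - 2689) + 18*√2 = -2626 + 18*√2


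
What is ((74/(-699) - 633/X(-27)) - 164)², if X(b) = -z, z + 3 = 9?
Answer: 6712688761/1954404 ≈ 3434.6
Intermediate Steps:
z = 6 (z = -3 + 9 = 6)
X(b) = -6 (X(b) = -1*6 = -6)
((74/(-699) - 633/X(-27)) - 164)² = ((74/(-699) - 633/(-6)) - 164)² = ((74*(-1/699) - 633*(-⅙)) - 164)² = ((-74/699 + 211/2) - 164)² = (147341/1398 - 164)² = (-81931/1398)² = 6712688761/1954404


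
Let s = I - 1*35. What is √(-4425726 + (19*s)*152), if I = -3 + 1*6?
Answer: I*√4518142 ≈ 2125.6*I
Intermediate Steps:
I = 3 (I = -3 + 6 = 3)
s = -32 (s = 3 - 1*35 = 3 - 35 = -32)
√(-4425726 + (19*s)*152) = √(-4425726 + (19*(-32))*152) = √(-4425726 - 608*152) = √(-4425726 - 92416) = √(-4518142) = I*√4518142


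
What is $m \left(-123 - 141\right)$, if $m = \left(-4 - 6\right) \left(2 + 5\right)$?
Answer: $18480$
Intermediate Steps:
$m = -70$ ($m = \left(-10\right) 7 = -70$)
$m \left(-123 - 141\right) = - 70 \left(-123 - 141\right) = \left(-70\right) \left(-264\right) = 18480$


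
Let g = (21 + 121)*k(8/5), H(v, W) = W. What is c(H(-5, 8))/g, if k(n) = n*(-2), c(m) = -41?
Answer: 205/2272 ≈ 0.090229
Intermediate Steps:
k(n) = -2*n
g = -2272/5 (g = (21 + 121)*(-16/5) = 142*(-16/5) = -2272/5 ≈ -454.40)
c(H(-5, 8))/g = -41/(-2272/5) = -41*(-5/2272) = 205/2272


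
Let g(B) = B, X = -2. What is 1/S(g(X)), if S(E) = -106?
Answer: -1/106 ≈ -0.0094340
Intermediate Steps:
1/S(g(X)) = 1/(-106) = -1/106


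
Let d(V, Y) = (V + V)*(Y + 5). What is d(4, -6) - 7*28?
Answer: -204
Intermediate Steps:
d(V, Y) = 2*V*(5 + Y) (d(V, Y) = (2*V)*(5 + Y) = 2*V*(5 + Y))
d(4, -6) - 7*28 = 2*4*(5 - 6) - 7*28 = 2*4*(-1) - 196 = -8 - 196 = -204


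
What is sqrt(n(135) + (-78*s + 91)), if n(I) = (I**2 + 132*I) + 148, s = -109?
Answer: 7*sqrt(914) ≈ 211.63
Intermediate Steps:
n(I) = 148 + I**2 + 132*I
sqrt(n(135) + (-78*s + 91)) = sqrt((148 + 135**2 + 132*135) + (-78*(-109) + 91)) = sqrt((148 + 18225 + 17820) + (8502 + 91)) = sqrt(36193 + 8593) = sqrt(44786) = 7*sqrt(914)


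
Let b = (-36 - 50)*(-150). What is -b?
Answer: -12900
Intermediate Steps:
b = 12900 (b = -86*(-150) = 12900)
-b = -1*12900 = -12900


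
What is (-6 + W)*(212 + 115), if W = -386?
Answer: -128184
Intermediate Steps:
(-6 + W)*(212 + 115) = (-6 - 386)*(212 + 115) = -392*327 = -128184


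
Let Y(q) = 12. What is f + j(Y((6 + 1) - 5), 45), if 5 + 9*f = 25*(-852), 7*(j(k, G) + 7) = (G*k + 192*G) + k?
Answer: -66848/63 ≈ -1061.1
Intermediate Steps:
j(k, G) = -7 + k/7 + 192*G/7 + G*k/7 (j(k, G) = -7 + ((G*k + 192*G) + k)/7 = -7 + ((192*G + G*k) + k)/7 = -7 + (k + 192*G + G*k)/7 = -7 + (k/7 + 192*G/7 + G*k/7) = -7 + k/7 + 192*G/7 + G*k/7)
f = -21305/9 (f = -5/9 + (25*(-852))/9 = -5/9 + (⅑)*(-21300) = -5/9 - 7100/3 = -21305/9 ≈ -2367.2)
f + j(Y((6 + 1) - 5), 45) = -21305/9 + (-7 + (⅐)*12 + (192/7)*45 + (⅐)*45*12) = -21305/9 + (-7 + 12/7 + 8640/7 + 540/7) = -21305/9 + 9143/7 = -66848/63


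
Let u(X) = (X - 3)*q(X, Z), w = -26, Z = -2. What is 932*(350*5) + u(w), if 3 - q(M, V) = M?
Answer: 1630159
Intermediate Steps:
q(M, V) = 3 - M
u(X) = (-3 + X)*(3 - X) (u(X) = (X - 3)*(3 - X) = (-3 + X)*(3 - X))
932*(350*5) + u(w) = 932*(350*5) - (-3 - 26)² = 932*1750 - 1*(-29)² = 1631000 - 1*841 = 1631000 - 841 = 1630159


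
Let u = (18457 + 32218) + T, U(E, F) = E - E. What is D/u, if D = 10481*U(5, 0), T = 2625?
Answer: 0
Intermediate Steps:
U(E, F) = 0
u = 53300 (u = (18457 + 32218) + 2625 = 50675 + 2625 = 53300)
D = 0 (D = 10481*0 = 0)
D/u = 0/53300 = 0*(1/53300) = 0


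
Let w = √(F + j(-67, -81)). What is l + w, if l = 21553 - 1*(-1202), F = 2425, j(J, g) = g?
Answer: 22755 + 2*√586 ≈ 22803.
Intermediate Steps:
w = 2*√586 (w = √(2425 - 81) = √2344 = 2*√586 ≈ 48.415)
l = 22755 (l = 21553 + 1202 = 22755)
l + w = 22755 + 2*√586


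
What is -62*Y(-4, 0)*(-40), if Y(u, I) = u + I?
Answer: -9920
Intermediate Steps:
Y(u, I) = I + u
-62*Y(-4, 0)*(-40) = -62*(0 - 4)*(-40) = -62*(-4)*(-40) = 248*(-40) = -9920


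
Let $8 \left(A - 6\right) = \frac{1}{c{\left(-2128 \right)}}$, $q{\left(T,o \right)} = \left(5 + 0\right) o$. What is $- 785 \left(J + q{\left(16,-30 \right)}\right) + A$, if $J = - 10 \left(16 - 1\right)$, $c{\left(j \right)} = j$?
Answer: $\frac{4009254143}{17024} \approx 2.3551 \cdot 10^{5}$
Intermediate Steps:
$J = -150$ ($J = \left(-10\right) 15 = -150$)
$q{\left(T,o \right)} = 5 o$
$A = \frac{102143}{17024}$ ($A = 6 + \frac{1}{8 \left(-2128\right)} = 6 + \frac{1}{8} \left(- \frac{1}{2128}\right) = 6 - \frac{1}{17024} = \frac{102143}{17024} \approx 5.9999$)
$- 785 \left(J + q{\left(16,-30 \right)}\right) + A = - 785 \left(-150 + 5 \left(-30\right)\right) + \frac{102143}{17024} = - 785 \left(-150 - 150\right) + \frac{102143}{17024} = \left(-785\right) \left(-300\right) + \frac{102143}{17024} = 235500 + \frac{102143}{17024} = \frac{4009254143}{17024}$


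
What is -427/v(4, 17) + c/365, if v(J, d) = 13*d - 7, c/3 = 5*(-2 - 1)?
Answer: -33097/15622 ≈ -2.1186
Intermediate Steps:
c = -45 (c = 3*(5*(-2 - 1)) = 3*(5*(-3)) = 3*(-15) = -45)
v(J, d) = -7 + 13*d
-427/v(4, 17) + c/365 = -427/(-7 + 13*17) - 45/365 = -427/(-7 + 221) - 45*1/365 = -427/214 - 9/73 = -33097/15622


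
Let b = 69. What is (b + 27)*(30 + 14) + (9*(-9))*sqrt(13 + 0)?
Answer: 4224 - 81*sqrt(13) ≈ 3931.9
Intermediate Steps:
(b + 27)*(30 + 14) + (9*(-9))*sqrt(13 + 0) = (69 + 27)*(30 + 14) + (9*(-9))*sqrt(13 + 0) = 96*44 - 81*sqrt(13) = 4224 - 81*sqrt(13)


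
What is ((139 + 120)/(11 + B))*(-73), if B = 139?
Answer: -18907/150 ≈ -126.05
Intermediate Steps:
((139 + 120)/(11 + B))*(-73) = ((139 + 120)/(11 + 139))*(-73) = (259/150)*(-73) = -18907/150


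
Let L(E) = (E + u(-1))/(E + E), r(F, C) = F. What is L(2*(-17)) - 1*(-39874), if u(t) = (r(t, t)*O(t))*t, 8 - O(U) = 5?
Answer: 2711463/68 ≈ 39874.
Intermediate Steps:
O(U) = 3 (O(U) = 8 - 1*5 = 8 - 5 = 3)
u(t) = 3*t² (u(t) = (t*3)*t = (3*t)*t = 3*t²)
L(E) = (3 + E)/(2*E) (L(E) = (E + 3*(-1)²)/(E + E) = (E + 3*1)/((2*E)) = (E + 3)*(1/(2*E)) = (3 + E)*(1/(2*E)) = (3 + E)/(2*E))
L(2*(-17)) - 1*(-39874) = (3 + 2*(-17))/(2*((2*(-17)))) - 1*(-39874) = (½)*(3 - 34)/(-34) + 39874 = (½)*(-1/34)*(-31) + 39874 = 31/68 + 39874 = 2711463/68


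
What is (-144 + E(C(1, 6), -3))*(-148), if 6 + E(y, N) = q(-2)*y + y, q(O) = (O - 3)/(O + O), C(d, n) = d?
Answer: 21867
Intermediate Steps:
q(O) = (-3 + O)/(2*O) (q(O) = (-3 + O)/((2*O)) = (-3 + O)*(1/(2*O)) = (-3 + O)/(2*O))
E(y, N) = -6 + 9*y/4 (E(y, N) = -6 + (((½)*(-3 - 2)/(-2))*y + y) = -6 + (((½)*(-½)*(-5))*y + y) = -6 + (5*y/4 + y) = -6 + 9*y/4)
(-144 + E(C(1, 6), -3))*(-148) = (-144 + (-6 + (9/4)*1))*(-148) = (-144 + (-6 + 9/4))*(-148) = (-144 - 15/4)*(-148) = -591/4*(-148) = 21867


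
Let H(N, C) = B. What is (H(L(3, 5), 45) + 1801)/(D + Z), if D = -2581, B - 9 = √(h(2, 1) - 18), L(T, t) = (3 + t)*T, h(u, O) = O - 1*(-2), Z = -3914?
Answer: -362/1299 - I*√15/6495 ≈ -0.27868 - 0.0005963*I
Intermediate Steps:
h(u, O) = 2 + O (h(u, O) = O + 2 = 2 + O)
L(T, t) = T*(3 + t)
B = 9 + I*√15 (B = 9 + √((2 + 1) - 18) = 9 + √(3 - 18) = 9 + √(-15) = 9 + I*√15 ≈ 9.0 + 3.873*I)
H(N, C) = 9 + I*√15
(H(L(3, 5), 45) + 1801)/(D + Z) = ((9 + I*√15) + 1801)/(-2581 - 3914) = (1810 + I*√15)/(-6495) = (1810 + I*√15)*(-1/6495) = -362/1299 - I*√15/6495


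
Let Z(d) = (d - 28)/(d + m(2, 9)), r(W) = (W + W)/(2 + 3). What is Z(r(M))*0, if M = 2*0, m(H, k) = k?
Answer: 0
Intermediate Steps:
M = 0
r(W) = 2*W/5 (r(W) = (2*W)/5 = (2*W)*(1/5) = 2*W/5)
Z(d) = (-28 + d)/(9 + d) (Z(d) = (d - 28)/(d + 9) = (-28 + d)/(9 + d))
Z(r(M))*0 = ((-28 + (2/5)*0)/(9 + (2/5)*0))*0 = ((-28 + 0)/(9 + 0))*0 = (-28/9)*0 = ((1/9)*(-28))*0 = -28/9*0 = 0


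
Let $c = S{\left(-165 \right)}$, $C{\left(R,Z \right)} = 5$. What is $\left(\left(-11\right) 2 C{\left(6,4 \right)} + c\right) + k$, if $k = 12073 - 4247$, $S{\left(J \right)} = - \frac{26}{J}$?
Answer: $\frac{1273166}{165} \approx 7716.2$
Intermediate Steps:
$k = 7826$
$c = \frac{26}{165}$ ($c = - \frac{26}{-165} = \left(-26\right) \left(- \frac{1}{165}\right) = \frac{26}{165} \approx 0.15758$)
$\left(\left(-11\right) 2 C{\left(6,4 \right)} + c\right) + k = \left(\left(-11\right) 2 \cdot 5 + \frac{26}{165}\right) + 7826 = \left(\left(-22\right) 5 + \frac{26}{165}\right) + 7826 = \left(-110 + \frac{26}{165}\right) + 7826 = - \frac{18124}{165} + 7826 = \frac{1273166}{165}$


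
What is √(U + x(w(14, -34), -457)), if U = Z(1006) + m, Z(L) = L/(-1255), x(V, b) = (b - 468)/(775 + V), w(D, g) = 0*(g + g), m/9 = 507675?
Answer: √6915744445306870/38905 ≈ 2137.5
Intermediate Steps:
m = 4569075 (m = 9*507675 = 4569075)
w(D, g) = 0 (w(D, g) = 0*(2*g) = 0)
x(V, b) = (-468 + b)/(775 + V)
Z(L) = -L/1255 (Z(L) = L*(-1/1255) = -L/1255)
U = 5734188119/1255 (U = -1/1255*1006 + 4569075 = -1006/1255 + 4569075 = 5734188119/1255 ≈ 4.5691e+6)
√(U + x(w(14, -34), -457)) = √(5734188119/1255 + (-468 - 457)/(775 + 0)) = √(5734188119/1255 - 925/775) = √(5734188119/1255 + (1/775)*(-925)) = √(5734188119/1255 - 37/31) = √(177759785254/38905) = √6915744445306870/38905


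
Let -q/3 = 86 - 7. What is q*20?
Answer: -4740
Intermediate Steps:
q = -237 (q = -3*(86 - 7) = -3*79 = -237)
q*20 = -237*20 = -4740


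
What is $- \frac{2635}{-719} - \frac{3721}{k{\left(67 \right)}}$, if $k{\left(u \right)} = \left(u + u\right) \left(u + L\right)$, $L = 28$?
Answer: $\frac{30868151}{9152870} \approx 3.3725$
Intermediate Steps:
$k{\left(u \right)} = 2 u \left(28 + u\right)$ ($k{\left(u \right)} = \left(u + u\right) \left(u + 28\right) = 2 u \left(28 + u\right)$)
$- \frac{2635}{-719} - \frac{3721}{k{\left(67 \right)}} = - \frac{2635}{-719} - \frac{3721}{2 \cdot 67 \left(28 + 67\right)} = \left(-2635\right) \left(- \frac{1}{719}\right) - \frac{3721}{2 \cdot 67 \cdot 95} = \frac{2635}{719} - \frac{3721}{12730} = \frac{30868151}{9152870}$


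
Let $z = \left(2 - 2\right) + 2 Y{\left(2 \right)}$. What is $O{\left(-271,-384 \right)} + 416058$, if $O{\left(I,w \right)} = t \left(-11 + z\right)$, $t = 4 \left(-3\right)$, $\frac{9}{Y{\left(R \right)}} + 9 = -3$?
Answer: $416208$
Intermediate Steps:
$Y{\left(R \right)} = - \frac{3}{4}$ ($Y{\left(R \right)} = \frac{9}{-9 - 3} = \frac{9}{-12} = 9 \left(- \frac{1}{12}\right) = - \frac{3}{4}$)
$t = -12$
$z = - \frac{3}{2}$ ($z = \left(2 - 2\right) + 2 \left(- \frac{3}{4}\right) = \left(2 - 2\right) - \frac{3}{2} = 0 - \frac{3}{2} = - \frac{3}{2} \approx -1.5$)
$O{\left(I,w \right)} = 150$ ($O{\left(I,w \right)} = - 12 \left(-11 - \frac{3}{2}\right) = \left(-12\right) \left(- \frac{25}{2}\right) = 150$)
$O{\left(-271,-384 \right)} + 416058 = 150 + 416058 = 416208$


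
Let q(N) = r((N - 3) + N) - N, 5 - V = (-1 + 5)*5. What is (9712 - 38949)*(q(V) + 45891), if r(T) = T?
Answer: -1341188901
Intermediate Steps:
V = -15 (V = 5 - (-1 + 5)*5 = 5 - 4*5 = 5 - 1*20 = 5 - 20 = -15)
q(N) = -3 + N (q(N) = ((N - 3) + N) - N = ((-3 + N) + N) - N = (-3 + 2*N) - N = -3 + N)
(9712 - 38949)*(q(V) + 45891) = (9712 - 38949)*((-3 - 15) + 45891) = -29237*(-18 + 45891) = -29237*45873 = -1341188901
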